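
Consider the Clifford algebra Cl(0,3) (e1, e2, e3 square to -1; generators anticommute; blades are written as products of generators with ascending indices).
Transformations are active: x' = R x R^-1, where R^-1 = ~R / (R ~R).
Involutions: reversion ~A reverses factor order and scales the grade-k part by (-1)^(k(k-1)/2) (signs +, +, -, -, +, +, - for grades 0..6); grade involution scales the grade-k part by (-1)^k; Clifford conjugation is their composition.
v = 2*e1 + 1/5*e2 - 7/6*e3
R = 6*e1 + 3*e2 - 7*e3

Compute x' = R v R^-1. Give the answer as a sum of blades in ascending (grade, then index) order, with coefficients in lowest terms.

~R = 6*e1 + 3*e2 - 7*e3, and R ~R = -94, so R^-1 = ~R / (-94).
R v = -623/30 - 24/5*e1 e2 + 7*e1 e3 - 21/10*e2 e3
Answer: 153/235*e1 + 529/470*e2 - 1358/705*e3


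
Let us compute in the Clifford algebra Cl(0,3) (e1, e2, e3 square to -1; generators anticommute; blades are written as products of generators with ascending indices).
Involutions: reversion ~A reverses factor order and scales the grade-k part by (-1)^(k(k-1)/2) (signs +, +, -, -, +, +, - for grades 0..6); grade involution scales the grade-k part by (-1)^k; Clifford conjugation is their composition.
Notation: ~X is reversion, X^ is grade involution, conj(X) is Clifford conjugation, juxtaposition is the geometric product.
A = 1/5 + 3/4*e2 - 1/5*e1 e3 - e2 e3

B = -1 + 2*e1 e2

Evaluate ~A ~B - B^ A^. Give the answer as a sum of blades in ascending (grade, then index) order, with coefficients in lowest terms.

first term: -1/5 - 3/2*e1 - 3/4*e2 - 2/5*e1 e2 - 11/5*e1 e3 - 3/5*e2 e3
second term: -1/5 + 3/2*e1 + 3/4*e2 + 2/5*e1 e2 + 11/5*e1 e3 + 3/5*e2 e3
Answer: -3*e1 - 3/2*e2 - 4/5*e1 e2 - 22/5*e1 e3 - 6/5*e2 e3


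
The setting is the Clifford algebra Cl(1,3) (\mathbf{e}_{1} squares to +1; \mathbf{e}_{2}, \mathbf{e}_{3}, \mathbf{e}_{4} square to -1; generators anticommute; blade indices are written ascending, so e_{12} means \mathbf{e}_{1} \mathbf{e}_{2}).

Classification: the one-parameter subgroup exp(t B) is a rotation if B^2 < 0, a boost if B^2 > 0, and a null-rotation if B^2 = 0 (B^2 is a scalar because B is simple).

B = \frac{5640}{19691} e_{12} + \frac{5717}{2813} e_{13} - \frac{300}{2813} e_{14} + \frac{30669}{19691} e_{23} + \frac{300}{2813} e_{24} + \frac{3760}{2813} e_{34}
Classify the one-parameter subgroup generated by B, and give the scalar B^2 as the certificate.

B^2 term by term: the squares give (\frac{5640}{19691})^2*(e_{12})^2 + (\frac{5717}{2813})^2*(e_{13})^2 + (-\frac{300}{2813})^2*(e_{14})^2 + (\frac{30669}{19691})^2*(e_{23})^2 + (\frac{300}{2813})^2*(e_{24})^2 + (\frac{3760}{2813})^2*(e_{34})^2 = \frac{31809600}{387735481}*(+1) + \frac{32684089}{7912969}*(+1) + \frac{90000}{7912969}*(+1) + \frac{940587561}{387735481}*(-1) + \frac{90000}{7912969}*(-1) + \frac{14137600}{7912969}*(-1) = 0 (each basis 2-blade squares to minus the product of its generators' squares); cross terms between blades sharing an index anticommute and cancel; the commuting (index-disjoint) pairs give grade-4 terms 2*c*c'*(blade product), which cancel blade by blade — e_{1234}: \frac{42412800}{55390783} - \frac{3430200}{7912969} - \frac{18401400}{55390783} = 0 — confirming B is simple. So B^2 = 0.
Answer: null-rotation, certificate B^2 = 0. Note: conjugating B changes its blade decomposition but never the scalar B^2 = 0, whose sign settles the classification.


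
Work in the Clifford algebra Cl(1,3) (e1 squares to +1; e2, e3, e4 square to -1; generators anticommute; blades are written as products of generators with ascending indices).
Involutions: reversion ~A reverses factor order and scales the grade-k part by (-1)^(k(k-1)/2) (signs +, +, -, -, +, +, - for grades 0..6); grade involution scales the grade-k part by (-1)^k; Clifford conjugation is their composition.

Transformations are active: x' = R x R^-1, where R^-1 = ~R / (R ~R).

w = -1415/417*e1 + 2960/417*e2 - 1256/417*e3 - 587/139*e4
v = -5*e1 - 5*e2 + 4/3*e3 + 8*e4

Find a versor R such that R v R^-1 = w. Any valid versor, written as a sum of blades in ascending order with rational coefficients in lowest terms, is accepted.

Reasoning: v^2 = w^2 = -592/9 since conjugation preserves the quadratic form; R = v + w = -3500/417*e1 + 875/417*e2 - 700/417*e3 + 525/139*e4 is then valid when invertible, keeping its own part and reversing (v - w)/2.
Answer: -3500/417*e1 + 875/417*e2 - 700/417*e3 + 525/139*e4


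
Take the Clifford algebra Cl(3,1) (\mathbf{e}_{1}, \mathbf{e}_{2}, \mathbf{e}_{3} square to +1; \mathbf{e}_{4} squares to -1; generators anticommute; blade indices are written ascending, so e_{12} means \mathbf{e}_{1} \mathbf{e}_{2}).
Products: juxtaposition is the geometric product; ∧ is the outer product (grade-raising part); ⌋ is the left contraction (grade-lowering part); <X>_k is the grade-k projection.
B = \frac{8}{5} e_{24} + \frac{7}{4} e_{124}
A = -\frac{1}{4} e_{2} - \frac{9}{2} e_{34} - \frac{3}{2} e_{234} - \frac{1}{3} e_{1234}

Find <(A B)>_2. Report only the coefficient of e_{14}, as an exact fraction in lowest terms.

step 1: \frac{109}{60} e_{3} - \frac{2}{5} e_{4} - \frac{251}{120} e_{13} + \frac{7}{16} e_{14} + \frac{36}{5} e_{23} + \frac{63}{8} e_{123}
step 2: -\frac{251}{120} e_{13} + \frac{7}{16} e_{14} + \frac{36}{5} e_{23}
Answer: \frac{7}{16}


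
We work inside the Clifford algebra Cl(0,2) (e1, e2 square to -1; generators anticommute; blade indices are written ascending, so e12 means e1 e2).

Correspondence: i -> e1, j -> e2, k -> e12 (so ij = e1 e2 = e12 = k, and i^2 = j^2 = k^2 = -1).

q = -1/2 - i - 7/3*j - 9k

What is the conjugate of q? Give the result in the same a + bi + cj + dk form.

In blades: q = -1/2 - e1 - 7/3*e2 - 9*e12.
Conjugation here is Clifford conjugation: the scalar is fixed and the grade-1 and grade-2 blades all flip sign, giving -1/2 + e1 + 7/3*e2 + 9*e12; translating back:
Answer: -1/2 + i + 7/3*j + 9k


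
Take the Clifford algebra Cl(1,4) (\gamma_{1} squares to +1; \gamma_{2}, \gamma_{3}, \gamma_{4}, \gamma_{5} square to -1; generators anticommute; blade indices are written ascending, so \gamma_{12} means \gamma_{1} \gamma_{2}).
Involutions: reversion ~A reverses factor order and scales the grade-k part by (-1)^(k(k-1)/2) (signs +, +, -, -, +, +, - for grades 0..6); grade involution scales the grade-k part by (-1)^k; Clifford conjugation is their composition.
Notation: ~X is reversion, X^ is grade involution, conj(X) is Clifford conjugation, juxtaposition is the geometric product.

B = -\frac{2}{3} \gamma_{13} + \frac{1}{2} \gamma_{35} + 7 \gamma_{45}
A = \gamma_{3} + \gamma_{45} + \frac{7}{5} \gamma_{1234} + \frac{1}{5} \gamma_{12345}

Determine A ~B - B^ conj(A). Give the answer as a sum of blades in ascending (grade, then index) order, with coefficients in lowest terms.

first term: 7 + \frac{2}{3} \gamma_{1} + \frac{1}{2} \gamma_{5} - \frac{14}{15} \gamma_{24} + \frac{1}{2} \gamma_{34} + \frac{7}{5} \gamma_{123} - \frac{1}{10} \gamma_{124} - \frac{2}{15} \gamma_{245} - 7 \gamma_{345} + \frac{49}{5} \gamma_{1235} - \frac{7}{10} \gamma_{1245} + \frac{2}{3} \gamma_{1345}
second term: 7 - \frac{2}{3} \gamma_{1} - \frac{1}{2} \gamma_{5} + \frac{14}{15} \gamma_{24} - \frac{1}{2} \gamma_{34} + \frac{7}{5} \gamma_{123} - \frac{1}{10} \gamma_{124} - \frac{2}{15} \gamma_{245} - 7 \gamma_{345} + \frac{49}{5} \gamma_{1235} - \frac{7}{10} \gamma_{1245} + \frac{2}{3} \gamma_{1345}
Answer: \frac{4}{3} \gamma_{1} + \gamma_{5} - \frac{28}{15} \gamma_{24} + \gamma_{34}


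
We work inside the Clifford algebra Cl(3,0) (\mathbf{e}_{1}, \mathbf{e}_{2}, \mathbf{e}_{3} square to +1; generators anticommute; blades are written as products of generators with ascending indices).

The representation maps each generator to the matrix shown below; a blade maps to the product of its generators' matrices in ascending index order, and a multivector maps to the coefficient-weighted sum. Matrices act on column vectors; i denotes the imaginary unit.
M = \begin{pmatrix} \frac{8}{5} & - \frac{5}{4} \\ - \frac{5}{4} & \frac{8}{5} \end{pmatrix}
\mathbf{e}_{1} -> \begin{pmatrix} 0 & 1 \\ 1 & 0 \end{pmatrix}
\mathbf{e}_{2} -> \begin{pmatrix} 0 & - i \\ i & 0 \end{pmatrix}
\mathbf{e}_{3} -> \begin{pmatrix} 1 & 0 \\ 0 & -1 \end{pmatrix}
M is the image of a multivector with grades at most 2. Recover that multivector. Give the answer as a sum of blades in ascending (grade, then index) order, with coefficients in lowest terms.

Method: 1, rho(e_{1}), rho(e_{2}), rho(e_{3}) form a trace-orthogonal basis of the 2x2 complex matrices (tr(X Y) = 2 if X = Y, else 0), so M = m0*1 + m1*rho(e_{1}) + m2*rho(e_{2}) + m3*rho(e_{3}) with m0 = tr(M)/2 = \frac{8}{5}, m1 = tr(M rho(e_{1}))/2 = - \frac{5}{4}, m2 = tr(M rho(e_{2}))/2 = 0, m3 = tr(M rho(e_{3}))/2 = 0.
Multiplying table entries, the bivector images are rho(e_{1} e_{2}) = i*rho(e_{3}), rho(e_{1} e_{3}) = -i*rho(e_{2}), rho(e_{2} e_{3}) = i*rho(e_{1}); with real blade coefficients the real parts of m0..m3 are the coefficients of 1, e_{1}, e_{2}, e_{3} and the imaginary parts give the bivectors (e_{2} e_{3}: Im m1, e_{1} e_{3}: -Im m2, e_{1} e_{2}: Im m3).
Answer: \frac{8}{5} - \frac{5}{4} e_{1}


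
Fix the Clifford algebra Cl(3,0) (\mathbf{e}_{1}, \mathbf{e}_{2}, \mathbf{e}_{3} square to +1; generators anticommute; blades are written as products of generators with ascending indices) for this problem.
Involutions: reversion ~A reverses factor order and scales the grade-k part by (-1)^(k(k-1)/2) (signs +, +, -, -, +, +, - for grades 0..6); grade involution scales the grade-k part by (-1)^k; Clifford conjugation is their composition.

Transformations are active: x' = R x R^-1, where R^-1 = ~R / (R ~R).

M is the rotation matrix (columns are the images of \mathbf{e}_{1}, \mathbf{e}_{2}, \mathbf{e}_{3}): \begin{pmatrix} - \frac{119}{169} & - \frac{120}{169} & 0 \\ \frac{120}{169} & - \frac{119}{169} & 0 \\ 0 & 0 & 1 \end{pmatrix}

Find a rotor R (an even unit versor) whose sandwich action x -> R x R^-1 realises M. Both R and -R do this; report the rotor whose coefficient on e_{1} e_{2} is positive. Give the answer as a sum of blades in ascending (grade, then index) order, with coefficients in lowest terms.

Method: write R = a + b12*e_{1} e_{2} + b13*e_{1} e_{3} + b23*e_{2} e_{3} with a^2 + b12^2 + b13^2 + b23^2 = 1 (so R^-1 = ~R). Expanding the columns R e_j ~R gives tr M = 4a^2 - 1 and, from the antisymmetric part, M21 - M12 = -4a*b12, M13 - M31 = 4a*b13, M32 - M23 = -4a*b23.
Here tr M = -\frac{69}{169}, so a^2 = (1 + tr M)/4 = \frac{25}{169} and a = ±\frac{5}{13}. Taking a = \frac{5}{13}: M21 - M12 = \frac{240}{169}, M13 - M31 = 0, M32 - M23 = 0, giving b12 = -\frac{12}{13}, b13 = 0, b23 = 0, i.e. R = \frac{5}{13} - \frac{12}{13} e_{1} e_{2}.
Its e_{1} e_{2} coefficient is negative, so report the other preimage -R.
Answer: -\frac{5}{13} + \frac{12}{13} e_{1} e_{2}. Note: both R and -R realise this M (trace -\frac{69}{169}); the covering map identifies them, and the e_{1} e_{2}-coefficient sign is the tie-breaker.


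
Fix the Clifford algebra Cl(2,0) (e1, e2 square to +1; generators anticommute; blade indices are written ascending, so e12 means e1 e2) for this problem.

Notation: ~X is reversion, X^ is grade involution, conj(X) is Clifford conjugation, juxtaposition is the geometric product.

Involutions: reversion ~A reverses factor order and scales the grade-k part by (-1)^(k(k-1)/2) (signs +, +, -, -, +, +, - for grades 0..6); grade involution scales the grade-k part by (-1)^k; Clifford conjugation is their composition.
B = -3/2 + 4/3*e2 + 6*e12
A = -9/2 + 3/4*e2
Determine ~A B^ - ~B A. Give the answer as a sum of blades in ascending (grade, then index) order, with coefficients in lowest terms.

first term: 23/4 - 9/2*e1 + 39/8*e2 - 27*e12
second term: 31/4 - 9/2*e1 - 57/8*e2 + 27*e12
Answer: -2 + 12*e2 - 54*e12


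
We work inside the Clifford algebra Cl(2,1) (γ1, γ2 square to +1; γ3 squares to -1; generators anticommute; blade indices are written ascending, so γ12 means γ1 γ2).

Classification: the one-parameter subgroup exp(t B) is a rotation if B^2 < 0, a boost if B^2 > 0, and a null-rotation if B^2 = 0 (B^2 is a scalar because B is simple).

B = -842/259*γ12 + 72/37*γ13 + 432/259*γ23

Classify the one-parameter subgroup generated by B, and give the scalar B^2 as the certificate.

B^2 term by term: the squares give (-842/259)^2*(γ12)^2 + (72/37)^2*(γ13)^2 + (432/259)^2*(γ23)^2 = 708964/67081*(-1) + 5184/1369*(+1) + 186624/67081*(+1) = -4 (each basis 2-blade squares to minus the product of its generators' squares); cross terms between blades sharing an index anticommute and cancel. So B^2 = -4.
Answer: rotation, certificate B^2 = -4. Certificate logic: -4 is a conjugation-invariant scalar, so its sign fixes rotation versus boost versus null-rotation outright.


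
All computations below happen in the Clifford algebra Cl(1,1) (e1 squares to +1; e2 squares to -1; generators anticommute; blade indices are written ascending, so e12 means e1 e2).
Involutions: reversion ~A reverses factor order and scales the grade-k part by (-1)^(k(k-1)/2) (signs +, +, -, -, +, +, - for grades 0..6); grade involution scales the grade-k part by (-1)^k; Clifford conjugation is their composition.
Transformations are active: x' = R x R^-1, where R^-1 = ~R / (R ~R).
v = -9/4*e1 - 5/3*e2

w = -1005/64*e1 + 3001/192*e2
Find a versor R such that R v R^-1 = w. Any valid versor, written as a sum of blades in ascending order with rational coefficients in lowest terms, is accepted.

Here q(v) = q(w) = 329/144; the classical choice R = v + w = -1149/64*e1 + 2681/192*e2 then realises v -> w under the sandwich.
Answer: -1149/64*e1 + 2681/192*e2


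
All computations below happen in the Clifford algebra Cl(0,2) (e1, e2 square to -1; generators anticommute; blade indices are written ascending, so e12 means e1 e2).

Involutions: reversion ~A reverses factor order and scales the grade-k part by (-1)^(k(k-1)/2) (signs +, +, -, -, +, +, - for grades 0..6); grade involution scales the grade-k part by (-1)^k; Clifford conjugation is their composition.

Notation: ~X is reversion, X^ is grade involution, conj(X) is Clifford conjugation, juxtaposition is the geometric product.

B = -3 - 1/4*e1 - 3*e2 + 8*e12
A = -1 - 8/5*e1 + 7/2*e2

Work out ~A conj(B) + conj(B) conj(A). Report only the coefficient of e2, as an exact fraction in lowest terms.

first term: -71/10 - 469/20*e1 - 263/10*e2 + 93/40*e12
second term: 131/10 - 661/20*e1 - 53/10*e2 + 93/40*e12
Answer: -158/5


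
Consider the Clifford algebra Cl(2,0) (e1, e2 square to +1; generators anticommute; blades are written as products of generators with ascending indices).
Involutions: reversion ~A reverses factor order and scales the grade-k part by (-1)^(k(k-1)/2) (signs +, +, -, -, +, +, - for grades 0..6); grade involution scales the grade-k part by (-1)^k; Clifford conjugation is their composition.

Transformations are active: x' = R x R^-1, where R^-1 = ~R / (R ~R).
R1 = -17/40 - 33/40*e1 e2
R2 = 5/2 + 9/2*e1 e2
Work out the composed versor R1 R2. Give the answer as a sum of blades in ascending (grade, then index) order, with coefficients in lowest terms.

Distribute over the terms of R1 (each basis-blade product reordered to ascending indices, repeated generators contracted through their squares):
(-17/40) R2 = -17/16 - 153/80*e1 e2
(-33/40*e1 e2) R2 = 297/80 - 33/16*e1 e2
Summing the partial products and collecting blades:
Answer: 53/20 - 159/40*e1 e2


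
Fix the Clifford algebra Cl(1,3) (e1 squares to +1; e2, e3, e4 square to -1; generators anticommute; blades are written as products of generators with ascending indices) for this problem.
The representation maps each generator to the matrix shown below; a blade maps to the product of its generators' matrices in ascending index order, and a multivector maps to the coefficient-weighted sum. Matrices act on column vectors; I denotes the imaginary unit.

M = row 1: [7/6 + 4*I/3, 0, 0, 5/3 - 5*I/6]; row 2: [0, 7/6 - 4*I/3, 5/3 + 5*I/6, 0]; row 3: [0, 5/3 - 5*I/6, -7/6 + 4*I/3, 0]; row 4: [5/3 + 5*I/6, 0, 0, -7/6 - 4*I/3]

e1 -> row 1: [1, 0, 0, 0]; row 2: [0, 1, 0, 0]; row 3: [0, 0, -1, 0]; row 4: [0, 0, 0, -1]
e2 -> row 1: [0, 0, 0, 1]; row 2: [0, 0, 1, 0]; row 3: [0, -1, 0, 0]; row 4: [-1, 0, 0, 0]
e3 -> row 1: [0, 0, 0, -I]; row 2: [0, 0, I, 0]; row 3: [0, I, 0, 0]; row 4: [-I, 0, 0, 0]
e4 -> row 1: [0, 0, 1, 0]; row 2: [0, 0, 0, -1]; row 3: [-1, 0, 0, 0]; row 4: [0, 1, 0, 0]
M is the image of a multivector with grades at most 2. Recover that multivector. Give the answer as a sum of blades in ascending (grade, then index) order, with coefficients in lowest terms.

Method: the blade images are trace-orthogonal — tr(rho(e_A) rho(e_B)^-1) = 4 if A = B and 0 otherwise — and rho(e_A)^-1 = (e_A)^2 * rho(e_A) with (e_A)^2 = +1 or -1, so the coefficient of e_A in the preimage is (e_A)^2 * tr(M rho(e_A))/4.
Nonzero projections over blades of grade <= 2: e1: (e1)^2 = +1, tr(M rho(e1)) = 14/3, coefficient 7/6; e1 e2: (e1 e2)^2 = +1, tr(M rho(e1 e2)) = 20/3, coefficient 5/3; e1 e3: (e1 e3)^2 = +1, tr(M rho(e1 e3)) = 10/3, coefficient 5/6; e2 e3: (e2 e3)^2 = -1, tr(M rho(e2 e3)) = 16/3, coefficient -4/3. Every other blade of grade <= 2 projects to 0.
Answer: 7/6*e1 + 5/3*e1 e2 + 5/6*e1 e3 - 4/3*e2 e3


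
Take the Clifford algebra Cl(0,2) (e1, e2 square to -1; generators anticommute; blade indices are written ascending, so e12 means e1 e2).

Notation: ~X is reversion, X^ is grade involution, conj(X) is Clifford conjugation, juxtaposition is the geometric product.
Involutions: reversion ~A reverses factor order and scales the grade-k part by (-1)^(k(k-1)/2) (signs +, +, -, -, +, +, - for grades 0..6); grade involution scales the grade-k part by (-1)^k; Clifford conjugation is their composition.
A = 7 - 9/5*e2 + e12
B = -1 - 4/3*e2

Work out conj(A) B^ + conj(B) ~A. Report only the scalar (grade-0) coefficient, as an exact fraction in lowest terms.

first term: -47/5 + 4/3*e1 + 113/15*e2 + e12
second term: -23/5 - 4/3*e1 + 167/15*e2 + e12
Answer: -14


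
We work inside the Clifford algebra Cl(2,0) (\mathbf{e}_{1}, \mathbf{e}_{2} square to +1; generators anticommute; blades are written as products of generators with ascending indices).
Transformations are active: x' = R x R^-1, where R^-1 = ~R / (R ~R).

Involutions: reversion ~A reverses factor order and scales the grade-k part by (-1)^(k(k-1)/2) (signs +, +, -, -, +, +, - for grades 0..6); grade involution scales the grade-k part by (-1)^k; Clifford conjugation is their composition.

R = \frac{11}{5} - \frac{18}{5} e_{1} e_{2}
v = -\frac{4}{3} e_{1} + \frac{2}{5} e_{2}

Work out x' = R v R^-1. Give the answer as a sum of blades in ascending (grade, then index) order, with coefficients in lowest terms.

~R = \frac{11}{5} + \frac{18}{5} e_{1} e_{2}, and R ~R = \frac{89}{5}, so R^-1 = ~R / (\frac{89}{5}).
R v = -\frac{328}{75} e_{1} - \frac{98}{25} e_{2}
Answer: \frac{1684}{6675} e_{1} - \frac{3046}{2225} e_{2}


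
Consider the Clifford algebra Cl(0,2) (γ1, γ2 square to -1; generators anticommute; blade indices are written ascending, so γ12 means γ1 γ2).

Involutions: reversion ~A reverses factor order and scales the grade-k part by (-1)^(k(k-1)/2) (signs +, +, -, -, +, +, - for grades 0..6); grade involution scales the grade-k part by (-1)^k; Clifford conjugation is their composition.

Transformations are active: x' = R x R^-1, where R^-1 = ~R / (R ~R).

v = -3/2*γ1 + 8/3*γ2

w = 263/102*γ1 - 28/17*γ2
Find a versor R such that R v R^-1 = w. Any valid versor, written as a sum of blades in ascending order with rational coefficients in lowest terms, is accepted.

Take R = v + w = 55/51*γ1 + 52/51*γ2. Because q(v) = q(w) = -337/36, conjugation by R sends v exactly to w.
Answer: 55/51*γ1 + 52/51*γ2


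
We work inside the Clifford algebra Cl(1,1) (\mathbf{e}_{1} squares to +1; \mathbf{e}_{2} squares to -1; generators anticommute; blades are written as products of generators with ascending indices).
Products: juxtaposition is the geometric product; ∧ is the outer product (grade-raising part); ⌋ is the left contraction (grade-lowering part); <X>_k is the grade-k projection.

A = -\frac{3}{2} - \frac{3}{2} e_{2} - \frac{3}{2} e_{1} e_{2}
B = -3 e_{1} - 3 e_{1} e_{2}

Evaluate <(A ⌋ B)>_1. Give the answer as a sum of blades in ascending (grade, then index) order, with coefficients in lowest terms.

step 1: \frac{9}{2} + 9 e_{1} + \frac{9}{2} e_{1} e_{2}
step 2: 9 e_{1}
Answer: 9 e_{1}


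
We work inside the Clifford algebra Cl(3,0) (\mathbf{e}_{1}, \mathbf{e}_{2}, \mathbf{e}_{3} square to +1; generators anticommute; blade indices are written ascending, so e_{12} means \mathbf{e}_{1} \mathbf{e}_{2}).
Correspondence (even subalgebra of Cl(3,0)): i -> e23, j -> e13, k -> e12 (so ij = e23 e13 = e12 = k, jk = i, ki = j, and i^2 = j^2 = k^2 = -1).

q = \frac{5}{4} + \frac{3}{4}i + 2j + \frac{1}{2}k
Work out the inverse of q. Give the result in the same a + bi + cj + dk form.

In blades: q = \frac{5}{4} + \frac{1}{2} e_{12} + 2 e_{13} + \frac{3}{4} e_{23}.
With qbar = \frac{5}{4} - \frac{1}{2} e_{12} - 2 e_{13} - \frac{3}{4} e_{23} (scalar fixed, mapped units negated), q qbar = \frac{51}{8} (the sum of squared coefficients), so q^-1 = qbar / (\frac{51}{8}) = \frac{10}{51} - \frac{4}{51} e_{12} - \frac{16}{51} e_{13} - \frac{2}{17} e_{23}; translating back:
Answer: \frac{10}{51} - \frac{2}{17}i - \frac{16}{51}j - \frac{4}{51}k


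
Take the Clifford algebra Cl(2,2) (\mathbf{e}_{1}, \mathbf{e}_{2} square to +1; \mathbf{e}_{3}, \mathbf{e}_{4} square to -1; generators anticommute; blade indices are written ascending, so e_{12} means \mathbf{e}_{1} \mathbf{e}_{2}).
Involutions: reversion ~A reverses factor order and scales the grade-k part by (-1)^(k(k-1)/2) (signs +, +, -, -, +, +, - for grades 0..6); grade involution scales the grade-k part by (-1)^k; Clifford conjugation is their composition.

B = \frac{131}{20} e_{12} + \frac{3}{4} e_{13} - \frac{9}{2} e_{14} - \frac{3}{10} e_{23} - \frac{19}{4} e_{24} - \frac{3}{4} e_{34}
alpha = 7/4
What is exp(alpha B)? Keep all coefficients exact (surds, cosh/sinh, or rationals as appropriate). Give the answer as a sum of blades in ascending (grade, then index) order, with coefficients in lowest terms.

B^2 term by term: the squares give (\frac{131}{20})^2*(e_{12})^2 + (\frac{3}{4})^2*(e_{13})^2 + (-\frac{9}{2})^2*(e_{14})^2 + (-\frac{3}{10})^2*(e_{23})^2 + (-\frac{19}{4})^2*(e_{24})^2 + (-\frac{3}{4})^2*(e_{34})^2 = \frac{17161}{400}*(-1) + \frac{9}{16}*(+1) + \frac{81}{4}*(+1) + \frac{9}{100}*(+1) + \frac{361}{16}*(+1) + \frac{9}{16}*(-1) = 0 (each basis 2-blade squares to minus the product of its generators' squares); cross terms between blades sharing an index anticommute and cancel; the commuting (index-disjoint) pairs give grade-4 terms 2*c*c'*(blade product), which cancel blade by blade — e_{1234}: -\frac{393}{40} + \frac{57}{8} + \frac{27}{10} = 0 — confirming B is simple. So B^2 = 0.
B^2 = 0, hence only two terms survive: exp(alpha B) = 1 + alpha B (parabolic case).
Answer: 1 + \frac{917}{80} e_{12} + \frac{21}{16} e_{13} - \frac{63}{8} e_{14} - \frac{21}{40} e_{23} - \frac{133}{16} e_{24} - \frac{21}{16} e_{34}


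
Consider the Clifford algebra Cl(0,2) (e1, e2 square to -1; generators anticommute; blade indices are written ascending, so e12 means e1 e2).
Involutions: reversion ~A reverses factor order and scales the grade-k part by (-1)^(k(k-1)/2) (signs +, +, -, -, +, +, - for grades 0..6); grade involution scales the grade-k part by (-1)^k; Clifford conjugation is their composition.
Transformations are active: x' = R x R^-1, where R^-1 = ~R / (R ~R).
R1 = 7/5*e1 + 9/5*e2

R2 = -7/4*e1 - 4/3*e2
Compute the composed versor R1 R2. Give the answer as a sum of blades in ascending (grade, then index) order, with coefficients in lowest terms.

Distribute over the terms of R1 (each basis-blade product reordered to ascending indices, repeated generators contracted through their squares):
(7/5*e1) R2 = 49/20 - 28/15*e12
(9/5*e2) R2 = 12/5 + 63/20*e12
Summing the partial products and collecting blades:
Answer: 97/20 + 77/60*e12


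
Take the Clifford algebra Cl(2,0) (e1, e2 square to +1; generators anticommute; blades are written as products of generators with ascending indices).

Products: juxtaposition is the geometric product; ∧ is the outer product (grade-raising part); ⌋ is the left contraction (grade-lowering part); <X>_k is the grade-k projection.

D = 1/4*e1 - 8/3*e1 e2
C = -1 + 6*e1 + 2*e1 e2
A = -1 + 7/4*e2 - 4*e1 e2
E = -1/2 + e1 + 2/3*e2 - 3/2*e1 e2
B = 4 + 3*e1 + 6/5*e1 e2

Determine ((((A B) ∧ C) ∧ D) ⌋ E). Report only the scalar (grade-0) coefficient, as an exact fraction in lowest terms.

step 1: 4/5 - 51/10*e1 + 19*e2 - 449/20*e1 e2
step 2: -4/5 + 99/10*e1 - 19*e2 - 1799/20*e1 e2
step 3: -1/5*e1 + 413/60*e1 e2
step 4: 81/8 + 3/10*e2
Answer: 81/8


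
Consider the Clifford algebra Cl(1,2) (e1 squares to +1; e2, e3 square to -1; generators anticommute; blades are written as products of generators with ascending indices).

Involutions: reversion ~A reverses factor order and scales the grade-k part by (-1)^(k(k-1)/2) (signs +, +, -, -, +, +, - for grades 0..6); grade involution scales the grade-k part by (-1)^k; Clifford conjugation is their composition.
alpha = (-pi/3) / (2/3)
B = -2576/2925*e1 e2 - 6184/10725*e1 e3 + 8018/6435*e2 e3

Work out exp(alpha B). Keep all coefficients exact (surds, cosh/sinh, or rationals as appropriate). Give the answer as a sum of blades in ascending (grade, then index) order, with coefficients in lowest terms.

B^2 term by term: the squares give (-2576/2925)^2*(e1 e2)^2 + (-6184/10725)^2*(e1 e3)^2 + (8018/6435)^2*(e2 e3)^2 = 6635776/8555625*(+1) + 38241856/115025625*(+1) + 64288324/41409225*(-1) = -4/9 (each basis 2-blade squares to minus the product of its generators' squares); cross terms between blades sharing an index anticommute and cancel. So B^2 = -4/9.
B^2 = -4/9 — the series telescopes trigonometrically here: l = 2/3, alpha*l = -pi/3, so exp(alpha B) = cos(-pi/3) + (sin(-pi/3)/(2/3))*B = 1/2 + (-3*sqrt(3)/4)*B.
Answer: 1/2 + 644*sqrt(3)/975*e1 e2 + 1546*sqrt(3)/3575*e1 e3 - 4009*sqrt(3)/4290*e2 e3


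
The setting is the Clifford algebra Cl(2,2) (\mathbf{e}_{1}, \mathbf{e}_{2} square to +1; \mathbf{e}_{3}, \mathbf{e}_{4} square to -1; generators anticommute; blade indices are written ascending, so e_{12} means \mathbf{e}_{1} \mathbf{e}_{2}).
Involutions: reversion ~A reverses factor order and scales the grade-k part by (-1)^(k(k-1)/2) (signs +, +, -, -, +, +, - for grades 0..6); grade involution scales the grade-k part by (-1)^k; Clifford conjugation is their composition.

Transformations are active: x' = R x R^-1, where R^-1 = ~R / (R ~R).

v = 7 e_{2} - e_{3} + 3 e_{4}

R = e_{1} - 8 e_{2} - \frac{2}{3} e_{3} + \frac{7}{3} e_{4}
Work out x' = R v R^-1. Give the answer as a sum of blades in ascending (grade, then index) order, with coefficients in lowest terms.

~R = e_{1} - 8 e_{2} - \frac{2}{3} e_{3} + \frac{7}{3} e_{4}, and R ~R = \frac{532}{9}, so R^-1 = ~R / (\frac{532}{9}).
R v = -\frac{191}{3} + 7 e_{12} - e_{13} + 3 e_{14} + \frac{38}{3} e_{23} - \frac{121}{3} e_{24} + \frac{1}{3} e_{34}
Answer: -\frac{573}{266} e_{1} + \frac{1361}{133} e_{2} + \frac{324}{133} e_{3} - \frac{305}{38} e_{4}


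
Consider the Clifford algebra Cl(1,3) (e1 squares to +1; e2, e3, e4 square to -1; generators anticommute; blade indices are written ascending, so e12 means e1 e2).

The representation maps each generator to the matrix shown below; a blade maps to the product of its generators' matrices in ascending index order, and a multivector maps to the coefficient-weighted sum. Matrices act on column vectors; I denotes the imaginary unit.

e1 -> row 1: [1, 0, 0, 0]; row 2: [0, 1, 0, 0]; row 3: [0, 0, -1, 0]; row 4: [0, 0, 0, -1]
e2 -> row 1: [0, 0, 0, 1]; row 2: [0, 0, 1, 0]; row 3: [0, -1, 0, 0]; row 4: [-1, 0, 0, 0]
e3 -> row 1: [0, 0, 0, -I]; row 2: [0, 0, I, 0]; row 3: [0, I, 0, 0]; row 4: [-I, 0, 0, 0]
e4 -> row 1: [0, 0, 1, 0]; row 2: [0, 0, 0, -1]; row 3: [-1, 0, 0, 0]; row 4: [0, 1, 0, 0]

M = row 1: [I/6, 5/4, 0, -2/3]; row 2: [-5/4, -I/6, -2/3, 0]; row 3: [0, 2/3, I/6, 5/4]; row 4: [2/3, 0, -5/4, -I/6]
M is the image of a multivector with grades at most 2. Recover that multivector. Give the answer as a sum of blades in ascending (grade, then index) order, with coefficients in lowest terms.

Method: the blade images are trace-orthogonal — tr(rho(e_A) rho(e_B)^-1) = 4 if A = B and 0 otherwise — and rho(e_A)^-1 = (e_A)^2 * rho(e_A) with (e_A)^2 = +1 or -1, so the coefficient of e_A in the preimage is (e_A)^2 * tr(M rho(e_A))/4.
Nonzero projections over blades of grade <= 2: e2: (e2)^2 = -1, tr(M rho(e2)) = 8/3, coefficient -2/3; e23: (e23)^2 = -1, tr(M rho(e23)) = 2/3, coefficient -1/6; e24: (e24)^2 = -1, tr(M rho(e24)) = -5, coefficient 5/4. Every other blade of grade <= 2 projects to 0.
Answer: -2/3*e2 - 1/6*e23 + 5/4*e24


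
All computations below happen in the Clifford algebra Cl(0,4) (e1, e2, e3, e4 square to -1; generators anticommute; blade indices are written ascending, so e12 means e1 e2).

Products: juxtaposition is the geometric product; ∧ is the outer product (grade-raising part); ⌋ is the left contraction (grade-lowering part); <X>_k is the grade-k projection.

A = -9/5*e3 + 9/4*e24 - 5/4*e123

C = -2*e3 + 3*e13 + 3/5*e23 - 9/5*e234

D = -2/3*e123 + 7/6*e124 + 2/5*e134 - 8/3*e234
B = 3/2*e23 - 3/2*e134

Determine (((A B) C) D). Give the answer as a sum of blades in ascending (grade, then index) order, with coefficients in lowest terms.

step 1: 15/8*e1 - 27/10*e2 + 27/10*e14 + 15/8*e24 - 27/8*e34 - 27/8*e123
step 2: 81/40*e1 - 81/5*e2 - 369/50*e3 + 27/4*e4 - 27/4*e12 - 15/4*e13 - 81/5*e14 + 27/5*e23 - 81/40*e24 - 2817/200*e34 + 2817/200*e123 + 27/5*e134 + 15/4*e234 - 369/50*e1234
step 3: -1723/100 + 62553/2000*e1 - 6376/125*e2 - 1419/100*e3 + 3771/200*e4 + 621/200*e12 + 149/40*e13 + 1651/125*e14 + 513/20*e23 + 53103/2000*e24 - 24177/400*e34 - 11031/400*e123 + 1723/100*e124 - 261/20*e134 + 499/40*e234 - 303/100*e1234
Answer: -1723/100 + 62553/2000*e1 - 6376/125*e2 - 1419/100*e3 + 3771/200*e4 + 621/200*e12 + 149/40*e13 + 1651/125*e14 + 513/20*e23 + 53103/2000*e24 - 24177/400*e34 - 11031/400*e123 + 1723/100*e124 - 261/20*e134 + 499/40*e234 - 303/100*e1234


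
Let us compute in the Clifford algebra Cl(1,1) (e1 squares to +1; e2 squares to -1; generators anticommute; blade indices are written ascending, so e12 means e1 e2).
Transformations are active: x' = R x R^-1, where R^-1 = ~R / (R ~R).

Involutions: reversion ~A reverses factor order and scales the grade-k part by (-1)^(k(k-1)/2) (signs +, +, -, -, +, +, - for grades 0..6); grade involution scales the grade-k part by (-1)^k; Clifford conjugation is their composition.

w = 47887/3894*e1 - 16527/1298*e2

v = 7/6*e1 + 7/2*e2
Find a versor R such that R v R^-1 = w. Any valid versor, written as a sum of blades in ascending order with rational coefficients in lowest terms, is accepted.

Equal squares first: v^2 = w^2 = -98/9. Then v + w = 26215/1947*e1 - 5992/649*e2 is a versor taking v to w, provided it is invertible.
Answer: 26215/1947*e1 - 5992/649*e2


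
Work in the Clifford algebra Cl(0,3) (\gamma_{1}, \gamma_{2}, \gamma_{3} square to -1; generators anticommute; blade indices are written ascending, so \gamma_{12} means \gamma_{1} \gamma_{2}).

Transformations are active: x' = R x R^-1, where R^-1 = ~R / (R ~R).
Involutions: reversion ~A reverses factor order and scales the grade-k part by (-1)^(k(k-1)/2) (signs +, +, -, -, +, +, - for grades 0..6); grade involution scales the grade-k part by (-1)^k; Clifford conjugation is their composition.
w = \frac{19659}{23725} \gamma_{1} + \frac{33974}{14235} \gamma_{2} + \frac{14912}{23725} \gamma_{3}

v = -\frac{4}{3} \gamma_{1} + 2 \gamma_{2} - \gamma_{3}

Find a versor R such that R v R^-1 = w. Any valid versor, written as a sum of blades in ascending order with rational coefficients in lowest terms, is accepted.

Equal squares first: v^2 = w^2 = -\frac{61}{9}. Then v + w = -\frac{35923}{71175} \gamma_{1} + \frac{62444}{14235} \gamma_{2} - \frac{8813}{23725} \gamma_{3} is a versor taking v to w, provided it is invertible.
Answer: -\frac{35923}{71175} \gamma_{1} + \frac{62444}{14235} \gamma_{2} - \frac{8813}{23725} \gamma_{3}


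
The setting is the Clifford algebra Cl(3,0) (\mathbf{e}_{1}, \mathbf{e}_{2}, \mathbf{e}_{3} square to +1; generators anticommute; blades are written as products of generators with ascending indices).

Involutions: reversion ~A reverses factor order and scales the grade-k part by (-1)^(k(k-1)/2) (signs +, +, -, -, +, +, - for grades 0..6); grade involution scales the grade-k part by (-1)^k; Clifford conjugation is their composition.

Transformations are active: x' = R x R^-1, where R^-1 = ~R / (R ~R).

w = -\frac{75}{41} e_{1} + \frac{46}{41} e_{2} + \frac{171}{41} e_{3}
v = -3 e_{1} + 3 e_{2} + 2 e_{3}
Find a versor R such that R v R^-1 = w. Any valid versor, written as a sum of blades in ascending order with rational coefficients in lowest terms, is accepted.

Sketch: the shared square 22 makes R = v + w = -\frac{198}{41} e_{1} + \frac{169}{41} e_{2} + \frac{253}{41} e_{3} the natural versor; its sandwich fixes that direction, negates (v - w)/2, and sends v to w.
Answer: -\frac{198}{41} e_{1} + \frac{169}{41} e_{2} + \frac{253}{41} e_{3}


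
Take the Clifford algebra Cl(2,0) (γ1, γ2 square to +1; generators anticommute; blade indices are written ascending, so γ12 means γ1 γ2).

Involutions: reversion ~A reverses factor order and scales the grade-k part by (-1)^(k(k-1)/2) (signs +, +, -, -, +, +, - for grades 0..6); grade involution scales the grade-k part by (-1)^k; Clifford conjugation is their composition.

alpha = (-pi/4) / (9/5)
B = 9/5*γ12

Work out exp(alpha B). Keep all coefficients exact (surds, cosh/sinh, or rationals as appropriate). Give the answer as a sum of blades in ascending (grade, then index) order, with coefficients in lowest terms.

B^2 = (9/5)^2*(γ12)^2 = 81/25*(-1) = -81/25 (a basis 2-blade squares to minus the product of its generators' squares).
B^2 = -81/25 — a negative square means the series sums to a rotation: l = 9/5, alpha*l = -pi/4, so exp(alpha B) = cos(-pi/4) + (sin(-pi/4)/(9/5))*B = sqrt(2)/2 + (-5*sqrt(2)/18)*B.
Answer: sqrt(2)/2 - sqrt(2)/2*γ12


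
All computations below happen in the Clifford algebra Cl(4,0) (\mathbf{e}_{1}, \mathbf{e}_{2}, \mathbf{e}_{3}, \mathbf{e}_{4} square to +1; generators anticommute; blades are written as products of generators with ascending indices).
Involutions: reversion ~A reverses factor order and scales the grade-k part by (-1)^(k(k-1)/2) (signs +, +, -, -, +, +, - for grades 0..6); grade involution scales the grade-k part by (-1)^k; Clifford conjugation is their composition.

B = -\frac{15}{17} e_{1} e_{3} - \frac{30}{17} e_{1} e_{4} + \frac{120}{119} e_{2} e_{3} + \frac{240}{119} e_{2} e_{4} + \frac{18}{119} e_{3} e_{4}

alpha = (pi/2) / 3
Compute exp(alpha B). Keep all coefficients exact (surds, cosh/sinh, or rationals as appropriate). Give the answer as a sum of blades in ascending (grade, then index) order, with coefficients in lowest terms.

B^2 term by term: the squares give (-\frac{15}{17})^2*(e_{1} e_{3})^2 + (-\frac{30}{17})^2*(e_{1} e_{4})^2 + (\frac{120}{119})^2*(e_{2} e_{3})^2 + (\frac{240}{119})^2*(e_{2} e_{4})^2 + (\frac{18}{119})^2*(e_{3} e_{4})^2 = \frac{225}{289}*(-1) + \frac{900}{289}*(-1) + \frac{14400}{14161}*(-1) + \frac{57600}{14161}*(-1) + \frac{324}{14161}*(-1) = -9 (each basis 2-blade squares to minus the product of its generators' squares); cross terms between blades sharing an index anticommute and cancel; the commuting (index-disjoint) pairs give grade-4 terms 2*c*c'*(blade product), which cancel blade by blade — e_{1} e_{2} e_{3} e_{4}: \frac{7200}{2023} - \frac{7200}{2023} = 0 — confirming B is simple. So B^2 = -9.
B^2 = -9 — B^2 < 0, so the exponential closes trigonometrically: l = 3, alpha*l = \frac{\pi}{2}, so exp(alpha B) = cos(\frac{\pi}{2}) + (sin(\frac{\pi}{2})/3)*B = 0 + (\frac{1}{3})*B.
Answer: - \frac{5}{17} e_{1} e_{3} - \frac{10}{17} e_{1} e_{4} + \frac{40}{119} e_{2} e_{3} + \frac{80}{119} e_{2} e_{4} + \frac{6}{119} e_{3} e_{4}


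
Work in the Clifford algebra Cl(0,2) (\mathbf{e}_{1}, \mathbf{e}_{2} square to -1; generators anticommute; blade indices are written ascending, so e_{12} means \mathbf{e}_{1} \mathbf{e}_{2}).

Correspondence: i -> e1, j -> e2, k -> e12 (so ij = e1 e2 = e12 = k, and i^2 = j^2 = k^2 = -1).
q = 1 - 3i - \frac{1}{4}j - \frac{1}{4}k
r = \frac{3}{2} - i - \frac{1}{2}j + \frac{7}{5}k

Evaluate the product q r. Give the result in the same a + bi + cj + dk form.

In blades: q = 1 - 3 e_{1} - \frac{1}{4} e_{2} - \frac{1}{4} e_{12}, r = \frac{3}{2} - e_{1} - \frac{1}{2} e_{2} + \frac{7}{5} e_{12}.
Distribute q over r term by term (generator squares from the signature, products reordered to ascending indices): (1)*r = \frac{3}{2} - e_{1} - \frac{1}{2} e_{2} + \frac{7}{5} e_{12}; (-3 e_{1})*r = -3 - \frac{9}{2} e_{1} + \frac{21}{5} e_{2} + \frac{3}{2} e_{12}; (-\frac{1}{4} e_{2})*r = -\frac{1}{8} - \frac{7}{20} e_{1} - \frac{3}{8} e_{2} - \frac{1}{4} e_{12}; (-\frac{1}{4} e_{12})*r = \frac{7}{20} - \frac{1}{8} e_{1} + \frac{1}{4} e_{2} - \frac{3}{8} e_{12}.
Sum: -\frac{51}{40} - \frac{239}{40} e_{1} + \frac{143}{40} e_{2} + \frac{91}{40} e_{12}; translating back through the correspondence:
Answer: -\frac{51}{40} - \frac{239}{40}i + \frac{143}{40}j + \frac{91}{40}k


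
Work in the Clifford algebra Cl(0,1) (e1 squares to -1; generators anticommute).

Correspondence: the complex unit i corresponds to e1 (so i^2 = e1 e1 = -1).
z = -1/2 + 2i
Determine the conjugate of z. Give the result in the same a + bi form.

In blades: z = -1/2 + 2*e1.
Conjugation here is Clifford conjugation: the scalar is fixed and the grade-1 and grade-2 blades all flip sign, giving -1/2 - 2*e1; translating back:
Answer: -1/2 - 2i


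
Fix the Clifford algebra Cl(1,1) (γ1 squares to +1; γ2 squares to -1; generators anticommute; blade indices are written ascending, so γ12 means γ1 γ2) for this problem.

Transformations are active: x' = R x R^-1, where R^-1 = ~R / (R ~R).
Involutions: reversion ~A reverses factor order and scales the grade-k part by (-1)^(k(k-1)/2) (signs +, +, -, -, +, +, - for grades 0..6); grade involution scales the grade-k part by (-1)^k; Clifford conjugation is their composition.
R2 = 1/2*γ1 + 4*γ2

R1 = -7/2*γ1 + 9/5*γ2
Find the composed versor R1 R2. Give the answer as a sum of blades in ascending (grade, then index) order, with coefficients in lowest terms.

Distribute over the terms of R1 (each basis-blade product reordered to ascending indices, repeated generators contracted through their squares):
(-7/2*γ1) R2 = -7/4 - 14*γ12
(9/5*γ2) R2 = -36/5 - 9/10*γ12
Summing the partial products and collecting blades:
Answer: -179/20 - 149/10*γ12


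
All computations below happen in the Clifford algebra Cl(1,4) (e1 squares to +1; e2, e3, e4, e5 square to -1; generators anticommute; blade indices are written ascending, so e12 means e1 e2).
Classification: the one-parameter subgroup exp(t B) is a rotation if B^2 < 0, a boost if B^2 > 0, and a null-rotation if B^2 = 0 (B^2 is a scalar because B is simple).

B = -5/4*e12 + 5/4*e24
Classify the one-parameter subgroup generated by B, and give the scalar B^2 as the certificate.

B^2 term by term: the squares give (-5/4)^2*(e12)^2 + (5/4)^2*(e24)^2 = 25/16*(+1) + 25/16*(-1) = 0 (each basis 2-blade squares to minus the product of its generators' squares); cross terms between blades sharing an index anticommute and cancel. So B^2 = 0.
Answer: null-rotation, certificate B^2 = 0. One invariant decides it: the square 0 survives every conjugation, and its sign is exactly the classification.


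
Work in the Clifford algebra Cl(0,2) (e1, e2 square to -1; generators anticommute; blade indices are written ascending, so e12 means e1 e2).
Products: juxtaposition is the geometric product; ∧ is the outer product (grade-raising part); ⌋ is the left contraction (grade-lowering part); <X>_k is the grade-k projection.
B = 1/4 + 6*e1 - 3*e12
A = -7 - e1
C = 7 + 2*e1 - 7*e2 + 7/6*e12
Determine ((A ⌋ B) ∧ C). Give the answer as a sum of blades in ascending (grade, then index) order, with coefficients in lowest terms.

step 1: 17/4 - 42*e1 - 3*e2 + 21*e12
step 2: 119/4 - 571/2*e1 - 203/4*e2 + 10847/24*e12
Answer: 119/4 - 571/2*e1 - 203/4*e2 + 10847/24*e12
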